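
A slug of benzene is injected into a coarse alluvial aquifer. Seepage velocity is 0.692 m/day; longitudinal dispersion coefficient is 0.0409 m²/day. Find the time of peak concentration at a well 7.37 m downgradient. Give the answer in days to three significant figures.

10.6 days

For the 1D instantaneous-source solution, setting ∂C/∂t = 0 at fixed x gives v²t² + 2Dt − x² = 0, so t = (√(D² + v²x²) − D)/v².
√(D² + v²x²) = √(0.0409² + 0.692² × 7.37²) = 5.100; v² = 0.478864.
t = (5.100 − 0.0409)/0.478864 = 10.6 days (vs. the pure-advection estimate x/v = 10.7 d).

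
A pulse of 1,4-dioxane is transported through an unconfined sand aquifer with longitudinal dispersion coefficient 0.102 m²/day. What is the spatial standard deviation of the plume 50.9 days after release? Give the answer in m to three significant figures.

Dispersive spreading gives a Gaussian with σ² = 2Dt; advection only shifts the center.
σ = √(2 × 0.102 × 50.9) = 3.22 m.

3.22 m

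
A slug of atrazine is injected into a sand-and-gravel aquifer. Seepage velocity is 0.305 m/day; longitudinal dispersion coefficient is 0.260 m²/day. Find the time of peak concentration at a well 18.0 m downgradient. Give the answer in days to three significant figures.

For the 1D instantaneous-source solution, setting ∂C/∂t = 0 at fixed x gives v²t² + 2Dt − x² = 0, so t = (√(D² + v²x²) − D)/v².
√(D² + v²x²) = √(0.260² + 0.305² × 18.0²) = 5.496; v² = 0.093025.
t = (5.496 − 0.260)/0.093025 = 56.3 days (vs. the pure-advection estimate x/v = 59.0 d).

56.3 days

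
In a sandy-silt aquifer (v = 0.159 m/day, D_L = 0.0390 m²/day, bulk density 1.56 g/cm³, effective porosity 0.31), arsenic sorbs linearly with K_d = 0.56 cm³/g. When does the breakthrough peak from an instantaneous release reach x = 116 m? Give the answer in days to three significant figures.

2780 days

Retardation factor R = 1 + ρ_b·K_d/n = 1 + 1.56 × 0.56/0.31 = 3.818.
Sorption retards both mechanisms: v_R = v/R = 0.04164 m/day, D_R = D/R = 0.01021 m²/day.
Peak time from v_R²t² + 2D_R t − x² = 0: t = (√(D_R² + v_R²x²) − D_R)/v_R².
√(D_R² + v_R²x²) = √(0.01021² + 0.04164² × 116²) = 4.830; v_R² = 0.001734.
t = (4.830 − 0.01021)/0.001734 = 2780 days.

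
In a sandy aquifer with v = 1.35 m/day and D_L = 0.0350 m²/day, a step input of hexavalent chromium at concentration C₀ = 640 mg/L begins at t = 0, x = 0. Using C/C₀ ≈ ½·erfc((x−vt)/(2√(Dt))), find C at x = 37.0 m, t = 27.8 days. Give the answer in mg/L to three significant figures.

For a continuous step input, C/C₀ ≈ ½·erfc((x−vt)/(2√(Dt))).
vt = 1.35 × 27.8 = 37.53 m and 2√(Dt) = 2√(0.0350 × 27.8) = 1.973 m.
Argument (x−vt)/(2√(Dt)) = (37.0 − 37.53)/1.973 = -0.2686; ½·erfc(-0.2686) = 0.6480.
C = 640 × 0.6480 = 415 mg/L.

415 mg/L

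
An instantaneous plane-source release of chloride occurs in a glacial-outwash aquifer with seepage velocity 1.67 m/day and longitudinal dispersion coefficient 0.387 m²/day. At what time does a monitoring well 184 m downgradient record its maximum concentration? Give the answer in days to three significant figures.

110 days

For the 1D instantaneous-source solution, setting ∂C/∂t = 0 at fixed x gives v²t² + 2Dt − x² = 0, so t = (√(D² + v²x²) − D)/v².
√(D² + v²x²) = √(0.387² + 1.67² × 184²) = 307.3; v² = 2.7889.
t = (307.3 − 0.387)/2.7889 = 110 days (vs. the pure-advection estimate x/v = 110 d).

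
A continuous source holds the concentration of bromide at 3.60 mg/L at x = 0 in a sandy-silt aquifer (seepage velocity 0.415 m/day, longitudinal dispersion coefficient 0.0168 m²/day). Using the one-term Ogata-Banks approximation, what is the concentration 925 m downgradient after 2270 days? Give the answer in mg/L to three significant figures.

3.51 mg/L

For a continuous step input, C/C₀ ≈ ½·erfc((x−vt)/(2√(Dt))).
vt = 0.415 × 2270 = 942.05 m and 2√(Dt) = 2√(0.0168 × 2270) = 12.35 m.
Argument (x−vt)/(2√(Dt)) = (925 − 942.05)/12.35 = -1.381; ½·erfc(-1.381) = 0.9746.
C = 3.60 × 0.9746 = 3.51 mg/L.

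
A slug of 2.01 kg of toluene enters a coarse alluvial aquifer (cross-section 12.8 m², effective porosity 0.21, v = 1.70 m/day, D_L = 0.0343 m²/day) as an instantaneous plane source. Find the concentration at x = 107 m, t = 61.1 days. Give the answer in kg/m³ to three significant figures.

0.0453 kg/m³

For an instantaneous plane source, C(x,t) = M/(n_e·A·√(4πDt)) · exp(−(x−vt)²/(4Dt)), with n_e·A the pore (flow) area.
Plume center vt = 1.70 × 61.1 = 103.87 m, so the well at 107 m is 3.13 m downgradient of the peak.
√(4πDt) = 5.132 m, giving peak height M/(n_e·A·√(4πDt)) = 2.01/(0.21 × 12.8 × 5.132) = 0.1457 kg/m³.
(x−vt)²/(4Dt) = (3.13)²/(4 × 0.0343 × 61.1) = 1.169; exp(−1.169) = 0.3107.
C = 0.1457 × 0.3107 = 0.0453 kg/m³.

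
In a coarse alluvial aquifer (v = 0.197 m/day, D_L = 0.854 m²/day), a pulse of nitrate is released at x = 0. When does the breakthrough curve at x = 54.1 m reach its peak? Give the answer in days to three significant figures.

253 days

For the 1D instantaneous-source solution, setting ∂C/∂t = 0 at fixed x gives v²t² + 2Dt − x² = 0, so t = (√(D² + v²x²) − D)/v².
√(D² + v²x²) = √(0.854² + 0.197² × 54.1²) = 10.69; v² = 0.038809.
t = (10.69 − 0.854)/0.038809 = 253 days (vs. the pure-advection estimate x/v = 275 d).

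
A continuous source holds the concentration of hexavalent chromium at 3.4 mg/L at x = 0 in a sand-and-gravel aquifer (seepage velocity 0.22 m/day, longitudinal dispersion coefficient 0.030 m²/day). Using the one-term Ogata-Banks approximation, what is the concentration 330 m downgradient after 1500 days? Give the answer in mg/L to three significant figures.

For a continuous step input, C/C₀ ≈ ½·erfc((x−vt)/(2√(Dt))).
vt = 0.22 × 1500 = 330 m and 2√(Dt) = 2√(0.030 × 1500) = 13.42 m.
Argument (x−vt)/(2√(Dt)) = (330 − 330)/13.42 = 0; ½·erfc(0) = 0.5000.
C = 3.4 × 0.5000 = 1.70 mg/L.

1.70 mg/L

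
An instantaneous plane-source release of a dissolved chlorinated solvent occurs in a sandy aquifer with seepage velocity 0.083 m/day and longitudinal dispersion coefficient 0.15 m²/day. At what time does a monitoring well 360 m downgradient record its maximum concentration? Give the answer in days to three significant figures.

4320 days

For the 1D instantaneous-source solution, setting ∂C/∂t = 0 at fixed x gives v²t² + 2Dt − x² = 0, so t = (√(D² + v²x²) − D)/v².
√(D² + v²x²) = √(0.15² + 0.083² × 360²) = 29.88; v² = 0.006889.
t = (29.88 − 0.15)/0.006889 = 4320 days (vs. the pure-advection estimate x/v = 4340 d).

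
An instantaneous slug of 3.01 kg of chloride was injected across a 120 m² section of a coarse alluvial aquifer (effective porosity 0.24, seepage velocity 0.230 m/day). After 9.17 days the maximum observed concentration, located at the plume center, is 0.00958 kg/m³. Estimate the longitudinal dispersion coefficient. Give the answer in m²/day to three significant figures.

At the plume center C_max = M/(n_e·A·√(4πDt)), so D = M²/(4πt·(n_e·A·C_max)²).
n_e·A·C_max = 0.24 × 120 × 0.00958 = 0.2759 kg/m.
D = 3.01²/(4π × 9.17 × 0.2759²) = 1.03 m²/day.

1.03 m²/day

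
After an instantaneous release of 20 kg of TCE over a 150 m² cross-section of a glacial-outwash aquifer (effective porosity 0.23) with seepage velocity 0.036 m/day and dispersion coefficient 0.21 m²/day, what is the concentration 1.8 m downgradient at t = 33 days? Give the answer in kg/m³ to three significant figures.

For an instantaneous plane source, C(x,t) = M/(n_e·A·√(4πDt)) · exp(−(x−vt)²/(4Dt)), with n_e·A the pore (flow) area.
Plume center vt = 0.036 × 33 = 1.188 m, so the well at 1.8 m is 0.612 m downgradient of the peak.
√(4πDt) = 9.332 m, giving peak height M/(n_e·A·√(4πDt)) = 20/(0.23 × 150 × 9.332) = 0.06212 kg/m³.
(x−vt)²/(4Dt) = (0.612)²/(4 × 0.21 × 33) = 0.01351; exp(−0.01351) = 0.9866.
C = 0.06212 × 0.9866 = 0.0613 kg/m³.

0.0613 kg/m³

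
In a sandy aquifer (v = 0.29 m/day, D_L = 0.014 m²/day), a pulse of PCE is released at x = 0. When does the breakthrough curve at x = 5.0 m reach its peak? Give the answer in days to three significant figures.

17.1 days

For the 1D instantaneous-source solution, setting ∂C/∂t = 0 at fixed x gives v²t² + 2Dt − x² = 0, so t = (√(D² + v²x²) − D)/v².
√(D² + v²x²) = √(0.014² + 0.29² × 5.0²) = 1.450; v² = 0.0841.
t = (1.450 − 0.014)/0.0841 = 17.1 days (vs. the pure-advection estimate x/v = 17.2 d).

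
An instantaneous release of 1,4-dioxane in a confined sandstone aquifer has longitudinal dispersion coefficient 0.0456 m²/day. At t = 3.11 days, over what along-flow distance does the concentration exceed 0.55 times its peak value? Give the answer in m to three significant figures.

1.16 m

The plume is Gaussian with σ = √(2Dt) = √(2 × 0.0456 × 3.11) = 0.5326 m.
C/C_peak = exp(−Δx²/(2σ²)) = 0.55 ⇒ Δx = σ·√(−2 ln 0.55) = 0.5326 × 1.093 = 0.5821 m.
Width = 2Δx = 1.16 m.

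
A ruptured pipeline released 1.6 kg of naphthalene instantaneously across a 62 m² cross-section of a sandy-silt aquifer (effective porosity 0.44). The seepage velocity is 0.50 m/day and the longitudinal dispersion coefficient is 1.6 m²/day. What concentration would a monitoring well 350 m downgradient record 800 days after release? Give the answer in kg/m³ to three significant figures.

For an instantaneous plane source, C(x,t) = M/(n_e·A·√(4πDt)) · exp(−(x−vt)²/(4Dt)), with n_e·A the pore (flow) area.
Plume center vt = 0.50 × 800 = 400 m, so the well at 350 m is 50 m upgradient of the peak.
√(4πDt) = 126.8 m, giving peak height M/(n_e·A·√(4πDt)) = 1.6/(0.44 × 62 × 126.8) = 0.0004625 kg/m³.
(x−vt)²/(4Dt) = (-50)²/(4 × 1.6 × 800) = 0.4883; exp(−0.4883) = 0.6137.
C = 0.0004625 × 0.6137 = 0.000284 kg/m³.

0.000284 kg/m³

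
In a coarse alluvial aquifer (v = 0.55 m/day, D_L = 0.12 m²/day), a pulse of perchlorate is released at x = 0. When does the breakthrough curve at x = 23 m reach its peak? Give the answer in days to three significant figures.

For the 1D instantaneous-source solution, setting ∂C/∂t = 0 at fixed x gives v²t² + 2Dt − x² = 0, so t = (√(D² + v²x²) − D)/v².
√(D² + v²x²) = √(0.12² + 0.55² × 23²) = 12.65; v² = 0.3025.
t = (12.65 − 0.12)/0.3025 = 41.4 days (vs. the pure-advection estimate x/v = 41.8 d).

41.4 days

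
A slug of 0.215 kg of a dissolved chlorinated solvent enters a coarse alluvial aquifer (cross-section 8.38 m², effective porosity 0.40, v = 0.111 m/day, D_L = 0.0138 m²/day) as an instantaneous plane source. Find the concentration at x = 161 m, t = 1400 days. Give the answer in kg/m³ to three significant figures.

0.00274 kg/m³

For an instantaneous plane source, C(x,t) = M/(n_e·A·√(4πDt)) · exp(−(x−vt)²/(4Dt)), with n_e·A the pore (flow) area.
Plume center vt = 0.111 × 1400 = 155.4 m, so the well at 161 m is 5.6 m downgradient of the peak.
√(4πDt) = 15.58 m, giving peak height M/(n_e·A·√(4πDt)) = 0.215/(0.40 × 8.38 × 15.58) = 0.004117 kg/m³.
(x−vt)²/(4Dt) = (5.6)²/(4 × 0.0138 × 1400) = 0.4058; exp(−0.4058) = 0.6664.
C = 0.004117 × 0.6664 = 0.00274 kg/m³.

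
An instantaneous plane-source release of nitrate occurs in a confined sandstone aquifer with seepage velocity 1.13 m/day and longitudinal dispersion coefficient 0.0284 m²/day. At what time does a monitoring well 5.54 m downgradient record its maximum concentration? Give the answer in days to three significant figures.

For the 1D instantaneous-source solution, setting ∂C/∂t = 0 at fixed x gives v²t² + 2Dt − x² = 0, so t = (√(D² + v²x²) − D)/v².
√(D² + v²x²) = √(0.0284² + 1.13² × 5.54²) = 6.260; v² = 1.2769.
t = (6.260 − 0.0284)/1.2769 = 4.88 days (vs. the pure-advection estimate x/v = 4.90 d).

4.88 days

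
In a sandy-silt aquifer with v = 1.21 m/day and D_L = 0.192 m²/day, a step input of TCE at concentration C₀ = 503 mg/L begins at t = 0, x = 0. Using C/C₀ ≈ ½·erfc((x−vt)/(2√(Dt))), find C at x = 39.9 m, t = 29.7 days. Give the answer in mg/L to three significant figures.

For a continuous step input, C/C₀ ≈ ½·erfc((x−vt)/(2√(Dt))).
vt = 1.21 × 29.7 = 35.937 m and 2√(Dt) = 2√(0.192 × 29.7) = 4.776 m.
Argument (x−vt)/(2√(Dt)) = (39.9 − 35.937)/4.776 = 0.8298; ½·erfc(0.8298) = 0.1203.
C = 503 × 0.1203 = 60.5 mg/L.

60.5 mg/L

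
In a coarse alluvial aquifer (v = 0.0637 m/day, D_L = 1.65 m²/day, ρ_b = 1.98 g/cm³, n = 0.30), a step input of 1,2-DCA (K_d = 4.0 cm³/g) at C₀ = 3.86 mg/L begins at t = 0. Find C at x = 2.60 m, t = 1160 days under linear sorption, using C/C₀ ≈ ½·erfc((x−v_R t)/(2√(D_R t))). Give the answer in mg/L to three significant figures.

1.94 mg/L

Retardation factor R = 1 + ρ_b·K_d/n = 1 + 1.98 × 4.0/0.30 = 27.40.
Sorption retards both mechanisms: v_R = v/R = 0.002325 m/day, D_R = D/R = 0.06022 m²/day.
v_R·t = 0.002325 × 1160 = 2.697 m; 2√(D_R t) = 16.72 m; argument = (2.60 − 2.697)/16.72 = -0.005801.
C = C₀ × ½·erfc(-0.005801) = 3.86 × 0.5033 = 1.94 mg/L.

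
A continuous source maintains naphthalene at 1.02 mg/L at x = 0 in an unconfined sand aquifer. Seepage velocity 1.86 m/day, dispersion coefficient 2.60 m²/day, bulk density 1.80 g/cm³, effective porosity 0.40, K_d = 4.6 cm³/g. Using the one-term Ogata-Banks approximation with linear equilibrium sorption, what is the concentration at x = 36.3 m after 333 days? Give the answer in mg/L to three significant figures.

Retardation factor R = 1 + ρ_b·K_d/n = 1 + 1.80 × 4.6/0.40 = 21.70.
Sorption retards both mechanisms: v_R = v/R = 0.08571 m/day, D_R = D/R = 0.1198 m²/day.
v_R·t = 0.08571 × 333 = 28.54143 m; 2√(D_R t) = 12.63 m; argument = (36.3 − 28.54143)/12.63 = 0.6143.
C = C₀ × ½·erfc(0.6143) = 1.02 × 0.1925 = 0.196 mg/L.

0.196 mg/L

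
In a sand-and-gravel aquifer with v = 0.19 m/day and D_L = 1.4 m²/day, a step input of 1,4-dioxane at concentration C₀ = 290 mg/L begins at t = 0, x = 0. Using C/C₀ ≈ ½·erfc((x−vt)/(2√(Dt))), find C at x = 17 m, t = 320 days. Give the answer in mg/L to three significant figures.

269 mg/L

For a continuous step input, C/C₀ ≈ ½·erfc((x−vt)/(2√(Dt))).
vt = 0.19 × 320 = 60.8 m and 2√(Dt) = 2√(1.4 × 320) = 42.33 m.
Argument (x−vt)/(2√(Dt)) = (17 − 60.8)/42.33 = -1.035; ½·erfc(-1.035) = 0.9284.
C = 290 × 0.9284 = 269 mg/L.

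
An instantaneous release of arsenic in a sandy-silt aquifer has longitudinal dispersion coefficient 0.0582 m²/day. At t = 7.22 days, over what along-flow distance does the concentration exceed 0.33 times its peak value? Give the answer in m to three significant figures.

The plume is Gaussian with σ = √(2Dt) = √(2 × 0.0582 × 7.22) = 0.9167 m.
C/C_peak = exp(−Δx²/(2σ²)) = 0.33 ⇒ Δx = σ·√(−2 ln 0.33) = 0.9167 × 1.489 = 1.365 m.
Width = 2Δx = 2.73 m.

2.73 m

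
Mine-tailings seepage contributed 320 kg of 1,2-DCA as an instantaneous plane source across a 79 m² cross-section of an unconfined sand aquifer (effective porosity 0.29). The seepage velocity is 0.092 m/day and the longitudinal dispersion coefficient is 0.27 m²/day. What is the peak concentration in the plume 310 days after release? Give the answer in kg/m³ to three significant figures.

0.431 kg/m³

The peak of an instantaneous 1D plume sits at x = vt; there the Gaussian factor is 1 and C_max = M/(n_e·A·√(4πDt)), where n_e·A is the pore area the mass is dissolved in.
√(4πDt) = √(4π × 0.27 × 310) = 32.43 m, so C_max = 320/(0.29 × 79 × 32.43) = 0.431 kg/m³.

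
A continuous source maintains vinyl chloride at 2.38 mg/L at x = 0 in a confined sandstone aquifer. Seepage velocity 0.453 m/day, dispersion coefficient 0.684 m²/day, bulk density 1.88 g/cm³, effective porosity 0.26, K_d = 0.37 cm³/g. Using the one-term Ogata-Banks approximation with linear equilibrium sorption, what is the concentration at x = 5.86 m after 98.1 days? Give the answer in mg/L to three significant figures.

Retardation factor R = 1 + ρ_b·K_d/n = 1 + 1.88 × 0.37/0.26 = 3.675.
Sorption retards both mechanisms: v_R = v/R = 0.1233 m/day, D_R = D/R = 0.1861 m²/day.
v_R·t = 0.1233 × 98.1 = 12.09573 m; 2√(D_R t) = 8.546 m; argument = (5.86 − 12.09573)/8.546 = -0.7297.
C = C₀ × ½·erfc(-0.7297) = 2.38 × 0.8490 = 2.02 mg/L.

2.02 mg/L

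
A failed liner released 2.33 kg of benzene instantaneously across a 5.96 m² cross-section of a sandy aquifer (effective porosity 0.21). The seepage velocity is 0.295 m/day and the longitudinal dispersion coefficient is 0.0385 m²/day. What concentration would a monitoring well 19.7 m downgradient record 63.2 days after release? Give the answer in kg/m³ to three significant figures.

0.300 kg/m³

For an instantaneous plane source, C(x,t) = M/(n_e·A·√(4πDt)) · exp(−(x−vt)²/(4Dt)), with n_e·A the pore (flow) area.
Plume center vt = 0.295 × 63.2 = 18.644 m, so the well at 19.7 m is 1.056 m downgradient of the peak.
√(4πDt) = 5.530 m, giving peak height M/(n_e·A·√(4πDt)) = 2.33/(0.21 × 5.96 × 5.530) = 0.3366 kg/m³.
(x−vt)²/(4Dt) = (1.056)²/(4 × 0.0385 × 63.2) = 0.1146; exp(−0.1146) = 0.8917.
C = 0.3366 × 0.8917 = 0.300 kg/m³.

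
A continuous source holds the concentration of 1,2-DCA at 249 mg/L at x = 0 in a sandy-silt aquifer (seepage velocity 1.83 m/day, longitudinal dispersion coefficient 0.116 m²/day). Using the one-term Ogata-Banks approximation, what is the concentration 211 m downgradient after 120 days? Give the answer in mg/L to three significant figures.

236 mg/L

For a continuous step input, C/C₀ ≈ ½·erfc((x−vt)/(2√(Dt))).
vt = 1.83 × 120 = 219.6 m and 2√(Dt) = 2√(0.116 × 120) = 7.462 m.
Argument (x−vt)/(2√(Dt)) = (211 − 219.6)/7.462 = -1.153; ½·erfc(-1.153) = 0.9485.
C = 249 × 0.9485 = 236 mg/L.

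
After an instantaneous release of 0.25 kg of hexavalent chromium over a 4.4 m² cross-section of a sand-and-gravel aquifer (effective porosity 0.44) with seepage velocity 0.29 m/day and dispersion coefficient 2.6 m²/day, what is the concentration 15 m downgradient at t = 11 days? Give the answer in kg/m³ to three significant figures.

0.00201 kg/m³

For an instantaneous plane source, C(x,t) = M/(n_e·A·√(4πDt)) · exp(−(x−vt)²/(4Dt)), with n_e·A the pore (flow) area.
Plume center vt = 0.29 × 11 = 3.19 m, so the well at 15 m is 11.81 m downgradient of the peak.
√(4πDt) = 18.96 m, giving peak height M/(n_e·A·√(4πDt)) = 0.25/(0.44 × 4.4 × 18.96) = 0.006811 kg/m³.
(x−vt)²/(4Dt) = (11.81)²/(4 × 2.6 × 11) = 1.219; exp(−1.219) = 0.2955.
C = 0.006811 × 0.2955 = 0.00201 kg/m³.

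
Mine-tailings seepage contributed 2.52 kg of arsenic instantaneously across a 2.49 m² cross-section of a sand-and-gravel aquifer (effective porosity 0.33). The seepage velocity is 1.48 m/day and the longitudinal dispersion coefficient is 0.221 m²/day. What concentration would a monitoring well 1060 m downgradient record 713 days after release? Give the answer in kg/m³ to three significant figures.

For an instantaneous plane source, C(x,t) = M/(n_e·A·√(4πDt)) · exp(−(x−vt)²/(4Dt)), with n_e·A the pore (flow) area.
Plume center vt = 1.48 × 713 = 1055.24 m, so the well at 1060 m is 4.76 m downgradient of the peak.
√(4πDt) = 44.50 m, giving peak height M/(n_e·A·√(4πDt)) = 2.52/(0.33 × 2.49 × 44.50) = 0.06892 kg/m³.
(x−vt)²/(4Dt) = (4.76)²/(4 × 0.221 × 713) = 0.03595; exp(−0.03595) = 0.9647.
C = 0.06892 × 0.9647 = 0.0665 kg/m³.

0.0665 kg/m³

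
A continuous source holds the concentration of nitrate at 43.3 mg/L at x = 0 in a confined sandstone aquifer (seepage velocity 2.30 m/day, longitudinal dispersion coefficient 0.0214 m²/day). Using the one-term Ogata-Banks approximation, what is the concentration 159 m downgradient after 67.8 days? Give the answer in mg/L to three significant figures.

1.57 mg/L

For a continuous step input, C/C₀ ≈ ½·erfc((x−vt)/(2√(Dt))).
vt = 2.30 × 67.8 = 155.94 m and 2√(Dt) = 2√(0.0214 × 67.8) = 2.409 m.
Argument (x−vt)/(2√(Dt)) = (159 − 155.94)/2.409 = 1.270; ½·erfc(1.270) = 0.03624.
C = 43.3 × 0.03624 = 1.57 mg/L.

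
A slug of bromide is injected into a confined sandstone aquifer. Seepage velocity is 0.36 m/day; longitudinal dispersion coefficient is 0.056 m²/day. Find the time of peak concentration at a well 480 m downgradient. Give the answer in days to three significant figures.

For the 1D instantaneous-source solution, setting ∂C/∂t = 0 at fixed x gives v²t² + 2Dt − x² = 0, so t = (√(D² + v²x²) − D)/v².
√(D² + v²x²) = √(0.056² + 0.36² × 480²) = 172.8; v² = 0.1296.
t = (172.8 − 0.056)/0.1296 = 1330 days (vs. the pure-advection estimate x/v = 1330 d).

1330 days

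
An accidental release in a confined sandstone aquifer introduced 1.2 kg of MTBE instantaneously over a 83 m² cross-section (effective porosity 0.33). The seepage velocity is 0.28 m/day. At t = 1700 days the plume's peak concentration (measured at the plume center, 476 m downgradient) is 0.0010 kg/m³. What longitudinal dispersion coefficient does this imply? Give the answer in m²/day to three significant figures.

0.0899 m²/day

At the plume center C_max = M/(n_e·A·√(4πDt)), so D = M²/(4πt·(n_e·A·C_max)²).
n_e·A·C_max = 0.33 × 83 × 0.0010 = 0.02739 kg/m.
D = 1.2²/(4π × 1700 × 0.02739²) = 0.0899 m²/day.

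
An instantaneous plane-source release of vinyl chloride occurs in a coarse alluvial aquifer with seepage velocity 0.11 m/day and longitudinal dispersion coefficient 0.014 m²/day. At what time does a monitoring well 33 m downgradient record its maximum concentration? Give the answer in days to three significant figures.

299 days

For the 1D instantaneous-source solution, setting ∂C/∂t = 0 at fixed x gives v²t² + 2Dt − x² = 0, so t = (√(D² + v²x²) − D)/v².
√(D² + v²x²) = √(0.014² + 0.11² × 33²) = 3.630; v² = 0.0121.
t = (3.630 − 0.014)/0.0121 = 299 days (vs. the pure-advection estimate x/v = 300 d).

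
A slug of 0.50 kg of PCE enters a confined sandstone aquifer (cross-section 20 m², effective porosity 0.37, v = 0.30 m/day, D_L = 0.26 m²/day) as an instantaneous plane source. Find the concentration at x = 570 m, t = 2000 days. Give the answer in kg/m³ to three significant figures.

For an instantaneous plane source, C(x,t) = M/(n_e·A·√(4πDt)) · exp(−(x−vt)²/(4Dt)), with n_e·A the pore (flow) area.
Plume center vt = 0.30 × 2000 = 600 m, so the well at 570 m is 30 m upgradient of the peak.
√(4πDt) = 80.84 m, giving peak height M/(n_e·A·√(4πDt)) = 0.50/(0.37 × 20 × 80.84) = 0.0008358 kg/m³.
(x−vt)²/(4Dt) = (-30)²/(4 × 0.26 × 2000) = 0.4327; exp(−0.4327) = 0.6488.
C = 0.0008358 × 0.6488 = 0.000542 kg/m³.

0.000542 kg/m³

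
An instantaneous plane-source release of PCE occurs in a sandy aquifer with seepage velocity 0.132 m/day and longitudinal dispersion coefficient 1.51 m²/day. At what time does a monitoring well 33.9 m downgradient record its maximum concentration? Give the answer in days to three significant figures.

184 days

For the 1D instantaneous-source solution, setting ∂C/∂t = 0 at fixed x gives v²t² + 2Dt − x² = 0, so t = (√(D² + v²x²) − D)/v².
√(D² + v²x²) = √(1.51² + 0.132² × 33.9²) = 4.723; v² = 0.017424.
t = (4.723 − 1.51)/0.017424 = 184 days (vs. the pure-advection estimate x/v = 257 d).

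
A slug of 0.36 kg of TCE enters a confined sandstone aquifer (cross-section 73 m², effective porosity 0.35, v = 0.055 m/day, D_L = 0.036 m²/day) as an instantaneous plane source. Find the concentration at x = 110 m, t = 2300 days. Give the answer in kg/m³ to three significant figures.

0.000192 kg/m³

For an instantaneous plane source, C(x,t) = M/(n_e·A·√(4πDt)) · exp(−(x−vt)²/(4Dt)), with n_e·A the pore (flow) area.
Plume center vt = 0.055 × 2300 = 126.5 m, so the well at 110 m is 16.5 m upgradient of the peak.
√(4πDt) = 32.26 m, giving peak height M/(n_e·A·√(4πDt)) = 0.36/(0.35 × 73 × 32.26) = 0.0004368 kg/m³.
(x−vt)²/(4Dt) = (-16.5)²/(4 × 0.036 × 2300) = 0.8220; exp(−0.8220) = 0.4396.
C = 0.0004368 × 0.4396 = 0.000192 kg/m³.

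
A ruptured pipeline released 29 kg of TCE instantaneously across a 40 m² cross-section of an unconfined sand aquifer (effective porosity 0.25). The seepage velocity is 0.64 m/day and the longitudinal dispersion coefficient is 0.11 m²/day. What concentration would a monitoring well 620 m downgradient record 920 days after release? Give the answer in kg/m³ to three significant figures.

For an instantaneous plane source, C(x,t) = M/(n_e·A·√(4πDt)) · exp(−(x−vt)²/(4Dt)), with n_e·A the pore (flow) area.
Plume center vt = 0.64 × 920 = 588.8 m, so the well at 620 m is 31.2 m downgradient of the peak.
√(4πDt) = 35.66 m, giving peak height M/(n_e·A·√(4πDt)) = 29/(0.25 × 40 × 35.66) = 0.08132 kg/m³.
(x−vt)²/(4Dt) = (31.2)²/(4 × 0.11 × 920) = 2.405; exp(−2.405) = 0.09027.
C = 0.08132 × 0.09027 = 0.00734 kg/m³.

0.00734 kg/m³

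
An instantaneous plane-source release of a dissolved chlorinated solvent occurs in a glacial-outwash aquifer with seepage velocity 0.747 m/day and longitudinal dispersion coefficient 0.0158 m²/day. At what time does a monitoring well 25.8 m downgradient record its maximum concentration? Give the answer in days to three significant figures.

For the 1D instantaneous-source solution, setting ∂C/∂t = 0 at fixed x gives v²t² + 2Dt − x² = 0, so t = (√(D² + v²x²) − D)/v².
√(D² + v²x²) = √(0.0158² + 0.747² × 25.8²) = 19.27; v² = 0.558009.
t = (19.27 − 0.0158)/0.558009 = 34.5 days (vs. the pure-advection estimate x/v = 34.5 d).

34.5 days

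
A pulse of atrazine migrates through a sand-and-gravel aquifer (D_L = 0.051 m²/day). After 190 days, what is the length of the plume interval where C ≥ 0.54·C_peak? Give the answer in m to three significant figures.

The plume is Gaussian with σ = √(2Dt) = √(2 × 0.051 × 190) = 4.402 m.
C/C_peak = exp(−Δx²/(2σ²)) = 0.54 ⇒ Δx = σ·√(−2 ln 0.54) = 4.402 × 1.110 = 4.886 m.
Width = 2Δx = 9.77 m.

9.77 m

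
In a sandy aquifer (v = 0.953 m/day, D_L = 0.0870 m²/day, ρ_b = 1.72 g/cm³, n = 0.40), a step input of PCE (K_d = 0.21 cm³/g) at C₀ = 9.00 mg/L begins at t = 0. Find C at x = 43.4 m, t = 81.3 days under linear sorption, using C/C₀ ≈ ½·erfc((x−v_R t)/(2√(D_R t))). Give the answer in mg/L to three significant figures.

Retardation factor R = 1 + ρ_b·K_d/n = 1 + 1.72 × 0.21/0.40 = 1.903.
Sorption retards both mechanisms: v_R = v/R = 0.5008 m/day, D_R = D/R = 0.04572 m²/day.
v_R·t = 0.5008 × 81.3 = 40.71504 m; 2√(D_R t) = 3.856 m; argument = (43.4 − 40.71504)/3.856 = 0.6963.
C = C₀ × ½·erfc(0.6963) = 9.00 × 0.1624 = 1.46 mg/L.

1.46 mg/L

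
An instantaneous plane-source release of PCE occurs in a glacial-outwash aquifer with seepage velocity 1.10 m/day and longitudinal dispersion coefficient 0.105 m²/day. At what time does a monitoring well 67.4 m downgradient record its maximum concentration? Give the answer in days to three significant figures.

61.2 days

For the 1D instantaneous-source solution, setting ∂C/∂t = 0 at fixed x gives v²t² + 2Dt − x² = 0, so t = (√(D² + v²x²) − D)/v².
√(D² + v²x²) = √(0.105² + 1.10² × 67.4²) = 74.14; v² = 1.21.
t = (74.14 − 0.105)/1.21 = 61.2 days (vs. the pure-advection estimate x/v = 61.3 d).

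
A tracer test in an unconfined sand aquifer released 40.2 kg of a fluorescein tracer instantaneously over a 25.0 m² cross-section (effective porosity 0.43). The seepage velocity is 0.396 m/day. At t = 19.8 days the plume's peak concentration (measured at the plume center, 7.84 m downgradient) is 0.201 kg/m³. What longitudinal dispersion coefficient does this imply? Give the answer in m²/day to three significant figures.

At the plume center C_max = M/(n_e·A·√(4πDt)), so D = M²/(4πt·(n_e·A·C_max)²).
n_e·A·C_max = 0.43 × 25.0 × 0.201 = 2.161 kg/m.
D = 40.2²/(4π × 19.8 × 2.161²) = 1.39 m²/day.

1.39 m²/day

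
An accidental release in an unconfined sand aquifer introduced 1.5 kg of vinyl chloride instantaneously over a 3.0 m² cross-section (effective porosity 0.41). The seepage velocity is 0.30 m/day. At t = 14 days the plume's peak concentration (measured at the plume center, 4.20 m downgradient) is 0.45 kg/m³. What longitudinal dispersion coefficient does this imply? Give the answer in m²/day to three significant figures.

0.0417 m²/day

At the plume center C_max = M/(n_e·A·√(4πDt)), so D = M²/(4πt·(n_e·A·C_max)²).
n_e·A·C_max = 0.41 × 3.0 × 0.45 = 0.5535 kg/m.
D = 1.5²/(4π × 14 × 0.5535²) = 0.0417 m²/day.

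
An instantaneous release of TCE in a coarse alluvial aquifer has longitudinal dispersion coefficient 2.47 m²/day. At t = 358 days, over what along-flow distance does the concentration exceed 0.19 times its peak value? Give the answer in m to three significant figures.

The plume is Gaussian with σ = √(2Dt) = √(2 × 2.47 × 358) = 42.05 m.
C/C_peak = exp(−Δx²/(2σ²)) = 0.19 ⇒ Δx = σ·√(−2 ln 0.19) = 42.05 × 1.822 = 76.62 m.
Width = 2Δx = 153 m.

153 m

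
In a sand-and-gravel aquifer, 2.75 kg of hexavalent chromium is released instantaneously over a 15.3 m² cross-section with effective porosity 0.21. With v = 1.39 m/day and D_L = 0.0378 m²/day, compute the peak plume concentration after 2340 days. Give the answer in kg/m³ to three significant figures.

0.0257 kg/m³

The peak of an instantaneous 1D plume sits at x = vt; there the Gaussian factor is 1 and C_max = M/(n_e·A·√(4πDt)), where n_e·A is the pore area the mass is dissolved in.
√(4πDt) = √(4π × 0.0378 × 2340) = 33.34 m, so C_max = 2.75/(0.21 × 15.3 × 33.34) = 0.0257 kg/m³.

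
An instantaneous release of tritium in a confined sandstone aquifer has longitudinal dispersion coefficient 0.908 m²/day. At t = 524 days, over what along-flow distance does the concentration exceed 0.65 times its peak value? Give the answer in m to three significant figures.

The plume is Gaussian with σ = √(2Dt) = √(2 × 0.908 × 524) = 30.85 m.
C/C_peak = exp(−Δx²/(2σ²)) = 0.65 ⇒ Δx = σ·√(−2 ln 0.65) = 30.85 × 0.9282 = 28.63 m.
Width = 2Δx = 57.3 m.

57.3 m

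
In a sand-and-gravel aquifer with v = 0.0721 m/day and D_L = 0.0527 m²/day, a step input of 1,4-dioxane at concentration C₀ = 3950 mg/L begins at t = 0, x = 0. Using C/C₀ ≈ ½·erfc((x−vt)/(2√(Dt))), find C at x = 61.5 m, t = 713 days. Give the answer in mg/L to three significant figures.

483 mg/L

For a continuous step input, C/C₀ ≈ ½·erfc((x−vt)/(2√(Dt))).
vt = 0.0721 × 713 = 51.4073 m and 2√(Dt) = 2√(0.0527 × 713) = 12.26 m.
Argument (x−vt)/(2√(Dt)) = (61.5 − 51.4073)/12.26 = 0.8232; ½·erfc(0.8232) = 0.1222.
C = 3950 × 0.1222 = 483 mg/L.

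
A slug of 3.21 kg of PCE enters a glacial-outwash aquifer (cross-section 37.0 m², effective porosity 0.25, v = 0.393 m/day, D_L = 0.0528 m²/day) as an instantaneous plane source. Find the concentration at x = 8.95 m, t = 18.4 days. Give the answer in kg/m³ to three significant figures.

0.0464 kg/m³

For an instantaneous plane source, C(x,t) = M/(n_e·A·√(4πDt)) · exp(−(x−vt)²/(4Dt)), with n_e·A the pore (flow) area.
Plume center vt = 0.393 × 18.4 = 7.2312 m, so the well at 8.95 m is 1.7188 m downgradient of the peak.
√(4πDt) = 3.494 m, giving peak height M/(n_e·A·√(4πDt)) = 3.21/(0.25 × 37.0 × 3.494) = 0.09932 kg/m³.
(x−vt)²/(4Dt) = (1.7188)²/(4 × 0.0528 × 18.4) = 0.7602; exp(−0.7602) = 0.4676.
C = 0.09932 × 0.4676 = 0.0464 kg/m³.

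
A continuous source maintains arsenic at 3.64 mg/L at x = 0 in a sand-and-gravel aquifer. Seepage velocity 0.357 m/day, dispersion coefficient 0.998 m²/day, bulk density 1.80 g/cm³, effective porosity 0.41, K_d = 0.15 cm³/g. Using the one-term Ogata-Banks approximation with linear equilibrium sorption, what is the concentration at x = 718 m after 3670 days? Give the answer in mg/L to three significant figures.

3.13 mg/L

Retardation factor R = 1 + ρ_b·K_d/n = 1 + 1.80 × 0.15/0.41 = 1.659.
Sorption retards both mechanisms: v_R = v/R = 0.2152 m/day, D_R = D/R = 0.6016 m²/day.
v_R·t = 0.2152 × 3670 = 789.784 m; 2√(D_R t) = 93.98 m; argument = (718 − 789.784)/93.98 = -0.7638.
C = C₀ × ½·erfc(-0.7638) = 3.64 × 0.8600 = 3.13 mg/L.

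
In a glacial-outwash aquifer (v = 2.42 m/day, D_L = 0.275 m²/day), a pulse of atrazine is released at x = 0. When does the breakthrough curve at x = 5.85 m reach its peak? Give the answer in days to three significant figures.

2.37 days

For the 1D instantaneous-source solution, setting ∂C/∂t = 0 at fixed x gives v²t² + 2Dt − x² = 0, so t = (√(D² + v²x²) − D)/v².
√(D² + v²x²) = √(0.275² + 2.42² × 5.85²) = 14.16; v² = 5.8564.
t = (14.16 − 0.275)/5.8564 = 2.37 days (vs. the pure-advection estimate x/v = 2.42 d).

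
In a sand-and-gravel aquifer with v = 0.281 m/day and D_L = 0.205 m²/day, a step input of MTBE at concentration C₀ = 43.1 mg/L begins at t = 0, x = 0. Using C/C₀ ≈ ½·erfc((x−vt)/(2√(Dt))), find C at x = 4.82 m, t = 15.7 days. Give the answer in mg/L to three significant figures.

For a continuous step input, C/C₀ ≈ ½·erfc((x−vt)/(2√(Dt))).
vt = 0.281 × 15.7 = 4.4117 m and 2√(Dt) = 2√(0.205 × 15.7) = 3.588 m.
Argument (x−vt)/(2√(Dt)) = (4.82 − 4.4117)/3.588 = 0.1138; ½·erfc(0.1138) = 0.4361.
C = 43.1 × 0.4361 = 18.8 mg/L.

18.8 mg/L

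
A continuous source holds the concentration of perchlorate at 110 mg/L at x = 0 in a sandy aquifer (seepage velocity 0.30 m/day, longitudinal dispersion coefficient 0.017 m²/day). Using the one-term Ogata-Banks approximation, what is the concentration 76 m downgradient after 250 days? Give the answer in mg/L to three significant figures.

40.2 mg/L

For a continuous step input, C/C₀ ≈ ½·erfc((x−vt)/(2√(Dt))).
vt = 0.30 × 250 = 75 m and 2√(Dt) = 2√(0.017 × 250) = 4.123 m.
Argument (x−vt)/(2√(Dt)) = (76 − 75)/4.123 = 0.2425; ½·erfc(0.2425) = 0.3658.
C = 110 × 0.3658 = 40.2 mg/L.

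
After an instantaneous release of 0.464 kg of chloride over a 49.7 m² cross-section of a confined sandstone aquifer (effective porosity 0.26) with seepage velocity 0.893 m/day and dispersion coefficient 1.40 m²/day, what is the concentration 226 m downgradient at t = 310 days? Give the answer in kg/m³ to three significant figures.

0.000110 kg/m³

For an instantaneous plane source, C(x,t) = M/(n_e·A·√(4πDt)) · exp(−(x−vt)²/(4Dt)), with n_e·A the pore (flow) area.
Plume center vt = 0.893 × 310 = 276.83 m, so the well at 226 m is 50.83 m upgradient of the peak.
√(4πDt) = 73.85 m, giving peak height M/(n_e·A·√(4πDt)) = 0.464/(0.26 × 49.7 × 73.85) = 0.0004862 kg/m³.
(x−vt)²/(4Dt) = (-50.83)²/(4 × 1.40 × 310) = 1.488; exp(−1.488) = 0.2258.
C = 0.0004862 × 0.2258 = 0.000110 kg/m³.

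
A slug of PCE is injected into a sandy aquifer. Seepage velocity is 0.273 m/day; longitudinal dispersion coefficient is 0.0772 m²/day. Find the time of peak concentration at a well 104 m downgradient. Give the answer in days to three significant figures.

For the 1D instantaneous-source solution, setting ∂C/∂t = 0 at fixed x gives v²t² + 2Dt − x² = 0, so t = (√(D² + v²x²) − D)/v².
√(D² + v²x²) = √(0.0772² + 0.273² × 104²) = 28.39; v² = 0.074529.
t = (28.39 − 0.0772)/0.074529 = 380 days (vs. the pure-advection estimate x/v = 381 d).

380 days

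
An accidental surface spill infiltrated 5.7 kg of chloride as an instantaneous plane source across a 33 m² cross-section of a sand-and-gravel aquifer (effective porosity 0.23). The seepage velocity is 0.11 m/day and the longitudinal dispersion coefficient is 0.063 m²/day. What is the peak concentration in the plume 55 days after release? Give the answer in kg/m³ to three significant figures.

0.114 kg/m³

The peak of an instantaneous 1D plume sits at x = vt; there the Gaussian factor is 1 and C_max = M/(n_e·A·√(4πDt)), where n_e·A is the pore area the mass is dissolved in.
√(4πDt) = √(4π × 0.063 × 55) = 6.599 m, so C_max = 5.7/(0.23 × 33 × 6.599) = 0.114 kg/m³.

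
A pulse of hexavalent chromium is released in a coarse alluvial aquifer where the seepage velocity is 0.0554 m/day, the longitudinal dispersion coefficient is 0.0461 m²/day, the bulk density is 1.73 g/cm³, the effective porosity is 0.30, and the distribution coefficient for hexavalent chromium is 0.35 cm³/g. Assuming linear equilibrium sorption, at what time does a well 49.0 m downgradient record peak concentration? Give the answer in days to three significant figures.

Retardation factor R = 1 + ρ_b·K_d/n = 1 + 1.73 × 0.35/0.30 = 3.018.
Sorption retards both mechanisms: v_R = v/R = 0.01836 m/day, D_R = D/R = 0.01528 m²/day.
Peak time from v_R²t² + 2D_R t − x² = 0: t = (√(D_R² + v_R²x²) − D_R)/v_R².
√(D_R² + v_R²x²) = √(0.01528² + 0.01836² × 49.0²) = 0.8998; v_R² = 0.0003371.
t = (0.8998 − 0.01528)/0.0003371 = 2620 days.

2620 days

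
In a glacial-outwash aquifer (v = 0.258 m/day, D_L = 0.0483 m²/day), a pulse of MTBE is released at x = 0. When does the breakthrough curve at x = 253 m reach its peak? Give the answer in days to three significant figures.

980 days

For the 1D instantaneous-source solution, setting ∂C/∂t = 0 at fixed x gives v²t² + 2Dt − x² = 0, so t = (√(D² + v²x²) − D)/v².
√(D² + v²x²) = √(0.0483² + 0.258² × 253²) = 65.27; v² = 0.066564.
t = (65.27 − 0.0483)/0.066564 = 980 days (vs. the pure-advection estimate x/v = 981 d).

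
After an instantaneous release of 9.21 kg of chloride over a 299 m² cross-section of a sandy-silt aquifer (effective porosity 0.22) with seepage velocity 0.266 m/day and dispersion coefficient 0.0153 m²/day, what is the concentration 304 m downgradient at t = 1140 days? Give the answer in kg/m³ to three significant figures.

0.00938 kg/m³

For an instantaneous plane source, C(x,t) = M/(n_e·A·√(4πDt)) · exp(−(x−vt)²/(4Dt)), with n_e·A the pore (flow) area.
Plume center vt = 0.266 × 1140 = 303.24 m, so the well at 304 m is 0.76 m downgradient of the peak.
√(4πDt) = 14.80 m, giving peak height M/(n_e·A·√(4πDt)) = 9.21/(0.22 × 299 × 14.80) = 0.009460 kg/m³.
(x−vt)²/(4Dt) = (0.76)²/(4 × 0.0153 × 1140) = 0.008279; exp(−0.008279) = 0.9918.
C = 0.009460 × 0.9918 = 0.00938 kg/m³.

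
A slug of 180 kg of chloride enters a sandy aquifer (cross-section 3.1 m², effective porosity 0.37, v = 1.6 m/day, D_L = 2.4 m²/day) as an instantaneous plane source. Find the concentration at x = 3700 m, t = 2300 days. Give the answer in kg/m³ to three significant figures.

For an instantaneous plane source, C(x,t) = M/(n_e·A·√(4πDt)) · exp(−(x−vt)²/(4Dt)), with n_e·A the pore (flow) area.
Plume center vt = 1.6 × 2300 = 3680 m, so the well at 3700 m is 20 m downgradient of the peak.
√(4πDt) = 263.4 m, giving peak height M/(n_e·A·√(4πDt)) = 180/(0.37 × 3.1 × 263.4) = 0.5958 kg/m³.
(x−vt)²/(4Dt) = (20)²/(4 × 2.4 × 2300) = 0.01812; exp(−0.01812) = 0.9820.
C = 0.5958 × 0.9820 = 0.585 kg/m³.

0.585 kg/m³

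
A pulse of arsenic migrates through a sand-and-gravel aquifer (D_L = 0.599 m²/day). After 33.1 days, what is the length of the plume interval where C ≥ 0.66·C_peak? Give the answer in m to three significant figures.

The plume is Gaussian with σ = √(2Dt) = √(2 × 0.599 × 33.1) = 6.297 m.
C/C_peak = exp(−Δx²/(2σ²)) = 0.66 ⇒ Δx = σ·√(−2 ln 0.66) = 6.297 × 0.9116 = 5.740 m.
Width = 2Δx = 11.5 m.

11.5 m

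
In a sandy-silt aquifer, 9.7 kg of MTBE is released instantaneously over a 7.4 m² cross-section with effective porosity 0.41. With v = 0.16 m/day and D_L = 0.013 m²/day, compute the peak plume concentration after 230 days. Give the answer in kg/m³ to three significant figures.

The peak of an instantaneous 1D plume sits at x = vt; there the Gaussian factor is 1 and C_max = M/(n_e·A·√(4πDt)), where n_e·A is the pore area the mass is dissolved in.
√(4πDt) = √(4π × 0.013 × 230) = 6.130 m, so C_max = 9.7/(0.41 × 7.4 × 6.130) = 0.522 kg/m³.

0.522 kg/m³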